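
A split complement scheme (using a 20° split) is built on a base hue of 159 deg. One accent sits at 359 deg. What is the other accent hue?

319°

Split-complementary hues sit 20° either side of the complement.
Complement of the base 159°: 159 + 180 = 339°
The given accent 359° is 20° one side of 339°; the other accent sits 20° the other side: 339 − 20 = 319°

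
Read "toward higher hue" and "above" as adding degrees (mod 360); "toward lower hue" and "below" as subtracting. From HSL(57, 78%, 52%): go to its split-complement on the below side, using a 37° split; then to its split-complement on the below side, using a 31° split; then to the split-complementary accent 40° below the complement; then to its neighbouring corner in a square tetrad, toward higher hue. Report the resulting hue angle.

219°

split-comp 37° ↓ +143°: 57 + 143 = 200°
split-comp 31° ↓ +149°: 200 + 149 = 349°
split-comp 40° ↓ +140°: 349 + 140 = 489 → 489 − 360 = 129°
square ↑ +90°: 129 + 90 = 219°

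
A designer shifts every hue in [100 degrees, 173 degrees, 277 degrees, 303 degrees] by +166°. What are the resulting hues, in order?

266°, 339°, 83°, 109°

100 + 166 = 266°
173 + 166 = 339°
277 + 166 = 443 → 443 − 360 = 83°
303 + 166 = 469 → 469 − 360 = 109°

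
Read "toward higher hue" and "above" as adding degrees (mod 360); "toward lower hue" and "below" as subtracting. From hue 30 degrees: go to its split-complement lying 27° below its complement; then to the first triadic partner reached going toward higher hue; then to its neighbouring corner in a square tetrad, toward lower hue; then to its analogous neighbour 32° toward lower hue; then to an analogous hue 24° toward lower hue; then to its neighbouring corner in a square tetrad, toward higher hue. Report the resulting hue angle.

247°

split-comp 27° ↓ +153°: 30 + 153 = 183°
triadic ↑ +120°: 183 + 120 = 303°
square ↓ −90°: 303 − 90 = 213°
analog 32° ↓ −32°: 213 − 32 = 181°
analog 24° ↓ −24°: 181 − 24 = 157°
square ↑ +90°: 157 + 90 = 247°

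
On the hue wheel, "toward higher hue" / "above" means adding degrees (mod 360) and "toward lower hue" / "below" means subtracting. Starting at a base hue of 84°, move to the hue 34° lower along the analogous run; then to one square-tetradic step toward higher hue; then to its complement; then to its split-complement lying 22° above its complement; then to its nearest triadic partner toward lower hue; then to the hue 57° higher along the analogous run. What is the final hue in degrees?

99°

84 − 34 = 50°   (analog 34° ↓)
50 + 90 = 140°   (square ↑)
140 + 180 = 320°   (complement)
320 + 202 = 522 → 522 − 360 = 162°   (split-comp 22° ↑)
162 − 120 = 42°   (triadic ↓)
42 + 57 = 99°   (analog 57° ↑)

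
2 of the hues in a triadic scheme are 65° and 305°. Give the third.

185°

A triad places three hues 120° apart.
The full set through 65° is {65°, 185°, 305°}.
Given {65°, 305°}, the missing hue is 185°.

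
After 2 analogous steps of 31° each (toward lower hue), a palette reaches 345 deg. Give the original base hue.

47°

2 steps of 31° (toward lower hue) give a net shift of −62°.
Start = end − shift: 345 + 62 = 407 → 407 − 360 = 47°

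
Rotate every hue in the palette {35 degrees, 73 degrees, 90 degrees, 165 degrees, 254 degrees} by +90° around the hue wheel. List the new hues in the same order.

125°, 163°, 180°, 255°, 344°

35 + 90 = 125°
73 + 90 = 163°
90 + 90 = 180°
165 + 90 = 255°
254 + 90 = 344°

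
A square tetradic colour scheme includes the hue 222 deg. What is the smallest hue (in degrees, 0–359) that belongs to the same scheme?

A square tetradic scheme places four hues every 90°.
The full set through 222° is {42°, 132°, 222°, 312°}.

42°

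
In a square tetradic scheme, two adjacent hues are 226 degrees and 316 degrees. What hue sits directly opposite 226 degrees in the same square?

A square tetradic scheme places four hues 90° apart; opposite corners are 180° apart.
226 + 180 = 406 → 406 − 360 = 46°

46°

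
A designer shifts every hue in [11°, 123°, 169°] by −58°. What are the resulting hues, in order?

11 − 58 = -47 → -47 + 360 = 313°
123 − 58 = 65°
169 − 58 = 111°

313°, 65°, 111°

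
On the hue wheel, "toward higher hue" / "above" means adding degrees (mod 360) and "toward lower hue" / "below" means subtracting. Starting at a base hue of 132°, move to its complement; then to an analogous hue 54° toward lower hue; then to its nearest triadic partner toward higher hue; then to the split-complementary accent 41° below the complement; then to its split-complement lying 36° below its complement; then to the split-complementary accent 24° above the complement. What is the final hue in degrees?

+180° (complement): 132 + 180 = 312°
−54° (analog 54° ↓): 312 − 54 = 258°
+120° (triadic ↑): 258 + 120 = 378 → 378 − 360 = 18°
+139° (split-comp 41° ↓): 18 + 139 = 157°
+144° (split-comp 36° ↓): 157 + 144 = 301°
+204° (split-comp 24° ↑): 301 + 204 = 505 → 505 − 360 = 145°

145°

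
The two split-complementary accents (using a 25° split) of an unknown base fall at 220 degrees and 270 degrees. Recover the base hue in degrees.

The accents sit 25° either side of the complement, so the complement is their short-arc midpoint on the wheel.
Short-arc midpoint of 220° and 270°: 245°.
Base is 180° from the complement: 245 − 180 = 65°

65°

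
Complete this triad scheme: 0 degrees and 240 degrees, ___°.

A triad places three hues 120° apart.
The full set through 0° is {0°, 120°, 240°}.
Given {0°, 240°}, the missing hue is 120°.

120°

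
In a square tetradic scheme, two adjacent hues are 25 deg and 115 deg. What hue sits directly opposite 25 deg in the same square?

205°

A square tetradic scheme places four hues 90° apart; opposite corners are 180° apart.
25 + 180 = 205°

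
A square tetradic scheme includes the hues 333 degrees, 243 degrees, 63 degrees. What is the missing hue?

153°

A square tetradic scheme places four hues every 90°.
The full set through 63° is {63°, 153°, 243°, 333°}.
Given {63°, 243°, 333°}, the missing hue is 153°.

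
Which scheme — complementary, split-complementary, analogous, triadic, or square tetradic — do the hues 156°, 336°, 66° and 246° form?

square tetradic

Sort the hues: 66°, 156°, 246°, 336°.
Successive gaps around the wheel: 90°, 90°, 90°, 90°.
Four hues every 90° form a square tetradic scheme.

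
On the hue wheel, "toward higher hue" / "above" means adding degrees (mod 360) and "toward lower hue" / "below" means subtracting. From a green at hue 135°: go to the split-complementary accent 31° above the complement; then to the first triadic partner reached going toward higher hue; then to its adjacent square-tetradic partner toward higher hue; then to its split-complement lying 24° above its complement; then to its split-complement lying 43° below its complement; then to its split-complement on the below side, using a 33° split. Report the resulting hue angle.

135 + 211 = 346°   (split-comp 31° ↑)
346 + 120 = 466 → 466 − 360 = 106°   (triadic ↑)
106 + 90 = 196°   (square ↑)
196 + 204 = 400 → 400 − 360 = 40°   (split-comp 24° ↑)
40 + 137 = 177°   (split-comp 43° ↓)
177 + 147 = 324°   (split-comp 33° ↓)

324°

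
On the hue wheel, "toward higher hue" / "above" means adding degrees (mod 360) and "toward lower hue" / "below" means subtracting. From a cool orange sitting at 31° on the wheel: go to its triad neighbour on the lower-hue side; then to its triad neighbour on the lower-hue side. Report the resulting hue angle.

151°

−120° (triadic ↓): 31 − 120 = -89 → -89 + 360 = 271°
−120° (triadic ↓): 271 − 120 = 151°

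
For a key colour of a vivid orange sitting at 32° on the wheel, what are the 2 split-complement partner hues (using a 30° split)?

182° and 242°

Split-complementary hues sit 30° either side of the complement.
Complement of 32°: 32 + 180 = 212°
212 − 30 = 182°
212 + 30 = 242°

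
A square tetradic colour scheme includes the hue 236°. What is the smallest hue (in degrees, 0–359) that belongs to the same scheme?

A square tetradic scheme places four hues every 90°.
The full set through 236° is {56°, 146°, 236°, 326°}.

56°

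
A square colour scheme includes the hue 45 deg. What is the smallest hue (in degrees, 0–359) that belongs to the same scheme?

45°

A square tetradic scheme places four hues every 90°.
The full set through 45° is {45°, 135°, 225°, 315°}.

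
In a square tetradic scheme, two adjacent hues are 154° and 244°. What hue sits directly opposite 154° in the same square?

A square tetradic scheme places four hues 90° apart; opposite corners are 180° apart.
154 + 180 = 334°

334°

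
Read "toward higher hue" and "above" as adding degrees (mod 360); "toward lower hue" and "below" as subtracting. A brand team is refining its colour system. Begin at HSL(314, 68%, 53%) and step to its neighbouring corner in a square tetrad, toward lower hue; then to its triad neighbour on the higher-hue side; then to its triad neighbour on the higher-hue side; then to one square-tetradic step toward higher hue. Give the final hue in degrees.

314 − 90 = 224°   (square ↓)
224 + 120 = 344°   (triadic ↑)
344 + 120 = 464 → 464 − 360 = 104°   (triadic ↑)
104 + 90 = 194°   (square ↑)

194°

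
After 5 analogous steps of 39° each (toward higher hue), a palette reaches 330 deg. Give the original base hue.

5 steps of 39° (toward higher hue) give a net shift of +195°.
Start = end − shift: 330 − 195 = 135°

135°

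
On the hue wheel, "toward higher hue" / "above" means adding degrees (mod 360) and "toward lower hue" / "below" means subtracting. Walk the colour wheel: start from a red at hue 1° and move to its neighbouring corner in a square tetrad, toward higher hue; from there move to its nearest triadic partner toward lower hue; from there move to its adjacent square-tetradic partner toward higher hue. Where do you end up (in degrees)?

61°

1 + 90 = 91°   (square ↑)
91 − 120 = -29 → -29 + 360 = 331°   (triadic ↓)
331 + 90 = 421 → 421 − 360 = 61°   (square ↑)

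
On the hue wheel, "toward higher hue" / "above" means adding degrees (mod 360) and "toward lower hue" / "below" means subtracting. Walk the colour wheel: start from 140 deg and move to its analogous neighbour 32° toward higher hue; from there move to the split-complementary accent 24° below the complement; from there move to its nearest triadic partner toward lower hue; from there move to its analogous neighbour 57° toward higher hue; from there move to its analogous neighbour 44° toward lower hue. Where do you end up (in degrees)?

221°

+32° (analog 32° ↑): 140 + 32 = 172°
+156° (split-comp 24° ↓): 172 + 156 = 328°
−120° (triadic ↓): 328 − 120 = 208°
+57° (analog 57° ↑): 208 + 57 = 265°
−44° (analog 44° ↓): 265 − 44 = 221°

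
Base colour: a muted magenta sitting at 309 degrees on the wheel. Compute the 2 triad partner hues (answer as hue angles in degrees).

A triad places three hues 120° apart.
309 + 120 = 429 → 429 − 360 = 69°
309 + 240 = 549 → 549 − 360 = 189°

69° and 189°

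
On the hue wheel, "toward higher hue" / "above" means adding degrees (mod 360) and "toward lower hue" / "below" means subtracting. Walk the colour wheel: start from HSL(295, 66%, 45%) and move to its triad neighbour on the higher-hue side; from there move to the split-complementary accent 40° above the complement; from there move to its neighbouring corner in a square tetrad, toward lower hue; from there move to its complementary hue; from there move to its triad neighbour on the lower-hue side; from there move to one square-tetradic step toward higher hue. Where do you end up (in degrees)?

triadic ↑ +120°: 295 + 120 = 415 → 415 − 360 = 55°
split-comp 40° ↑ +220°: 55 + 220 = 275°
square ↓ −90°: 275 − 90 = 185°
complement +180°: 185 + 180 = 365 → 365 − 360 = 5°
triadic ↓ −120°: 5 − 120 = -115 → -115 + 360 = 245°
square ↑ +90°: 245 + 90 = 335°

335°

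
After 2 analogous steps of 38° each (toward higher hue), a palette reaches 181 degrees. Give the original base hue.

2 steps of 38° (toward higher hue) give a net shift of +76°.
Start = end − shift: 181 − 76 = 105°

105°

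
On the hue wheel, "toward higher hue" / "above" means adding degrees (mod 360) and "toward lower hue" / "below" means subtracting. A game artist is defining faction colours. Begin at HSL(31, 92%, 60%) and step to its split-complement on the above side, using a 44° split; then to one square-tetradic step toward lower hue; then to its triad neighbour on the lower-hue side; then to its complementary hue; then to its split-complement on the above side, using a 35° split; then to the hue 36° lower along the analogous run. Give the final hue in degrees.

31 + 224 = 255°   (split-comp 44° ↑)
255 − 90 = 165°   (square ↓)
165 − 120 = 45°   (triadic ↓)
45 + 180 = 225°   (complement)
225 + 215 = 440 → 440 − 360 = 80°   (split-comp 35° ↑)
80 − 36 = 44°   (analog 36° ↓)

44°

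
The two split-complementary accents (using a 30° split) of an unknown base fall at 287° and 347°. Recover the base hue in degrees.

137°

The accents sit 30° either side of the complement, so the complement is their short-arc midpoint on the wheel.
Short-arc midpoint of 287° and 347°: 317°.
Base is 180° from the complement: 317 − 180 = 137°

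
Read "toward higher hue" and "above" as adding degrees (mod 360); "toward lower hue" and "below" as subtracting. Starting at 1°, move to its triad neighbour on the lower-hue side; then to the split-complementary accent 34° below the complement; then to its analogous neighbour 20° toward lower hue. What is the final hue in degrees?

7°

triadic ↓ −120°: 1 − 120 = -119 → -119 + 360 = 241°
split-comp 34° ↓ +146°: 241 + 146 = 387 → 387 − 360 = 27°
analog 20° ↓ −20°: 27 − 20 = 7°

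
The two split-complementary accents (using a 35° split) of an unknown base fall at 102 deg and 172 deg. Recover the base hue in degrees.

317°

The accents sit 35° either side of the complement, so the complement is their short-arc midpoint on the wheel.
Short-arc midpoint of 102° and 172°: 137°.
Base is 180° from the complement: 137 − 180 = -43 → -43 + 360 = 317°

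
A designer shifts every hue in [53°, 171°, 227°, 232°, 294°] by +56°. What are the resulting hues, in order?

109°, 227°, 283°, 288°, 350°

53 + 56 = 109°
171 + 56 = 227°
227 + 56 = 283°
232 + 56 = 288°
294 + 56 = 350°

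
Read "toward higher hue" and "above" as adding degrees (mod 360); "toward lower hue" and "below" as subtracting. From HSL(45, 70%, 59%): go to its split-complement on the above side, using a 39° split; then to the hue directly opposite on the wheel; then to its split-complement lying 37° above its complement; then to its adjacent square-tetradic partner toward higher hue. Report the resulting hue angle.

split-comp 39° ↑ +219°: 45 + 219 = 264°
complement +180°: 264 + 180 = 444 → 444 − 360 = 84°
split-comp 37° ↑ +217°: 84 + 217 = 301°
square ↑ +90°: 301 + 90 = 391 → 391 − 360 = 31°

31°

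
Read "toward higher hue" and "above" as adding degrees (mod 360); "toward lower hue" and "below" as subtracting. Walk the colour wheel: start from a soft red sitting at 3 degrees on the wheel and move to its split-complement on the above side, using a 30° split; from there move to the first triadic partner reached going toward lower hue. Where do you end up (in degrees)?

93°

split-comp 30° ↑ +210°: 3 + 210 = 213°
triadic ↓ −120°: 213 − 120 = 93°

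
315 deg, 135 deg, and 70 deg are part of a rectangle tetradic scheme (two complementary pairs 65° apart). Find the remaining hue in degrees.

250°

A rectangular tetradic uses two complementary pairs 65° apart: offsets 0°, 65°, 180°, 245°.
Among {70°, 135°, 315°}, 135° and 315° are a 180° pair.
The remaining hue 70° needs its own complement: 70 + 180 = 250°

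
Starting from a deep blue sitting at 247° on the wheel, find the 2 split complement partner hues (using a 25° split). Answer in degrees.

Split-complementary hues sit 25° either side of the complement.
Complement of 247°: 247 + 180 = 427 → 427 − 360 = 67°
67 − 25 = 42°
67 + 25 = 92°

42° and 92°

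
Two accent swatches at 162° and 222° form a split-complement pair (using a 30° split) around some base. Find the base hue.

The accents sit 30° either side of the complement, so the complement is their short-arc midpoint on the wheel.
Short-arc midpoint of 162° and 222°: 192°.
Base is 180° from the complement: 192 − 180 = 12°

12°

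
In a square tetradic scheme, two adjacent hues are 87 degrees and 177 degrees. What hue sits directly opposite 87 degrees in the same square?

A square tetradic scheme places four hues 90° apart; opposite corners are 180° apart.
87 + 180 = 267°

267°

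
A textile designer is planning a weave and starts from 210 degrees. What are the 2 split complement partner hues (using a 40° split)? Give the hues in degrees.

350° and 70°

Complement of 210 degrees: 210 + 180 = 390 → 390 − 360 = 30°
30 − 40 = -10 → -10 + 360 = 350°
30 + 40 = 70°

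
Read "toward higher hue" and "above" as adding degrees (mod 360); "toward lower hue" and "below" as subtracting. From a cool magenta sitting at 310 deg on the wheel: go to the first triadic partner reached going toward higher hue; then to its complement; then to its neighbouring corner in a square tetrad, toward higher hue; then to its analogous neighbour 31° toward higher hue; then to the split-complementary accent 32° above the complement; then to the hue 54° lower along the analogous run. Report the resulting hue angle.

+120° (triadic ↑): 310 + 120 = 430 → 430 − 360 = 70°
+180° (complement): 70 + 180 = 250°
+90° (square ↑): 250 + 90 = 340°
+31° (analog 31° ↑): 340 + 31 = 371 → 371 − 360 = 11°
+212° (split-comp 32° ↑): 11 + 212 = 223°
−54° (analog 54° ↓): 223 − 54 = 169°

169°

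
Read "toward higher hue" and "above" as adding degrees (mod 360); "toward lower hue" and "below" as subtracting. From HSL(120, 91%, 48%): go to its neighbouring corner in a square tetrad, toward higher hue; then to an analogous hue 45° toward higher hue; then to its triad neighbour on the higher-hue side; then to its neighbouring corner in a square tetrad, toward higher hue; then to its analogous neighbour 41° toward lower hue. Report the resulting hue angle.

square ↑ +90°: 120 + 90 = 210°
analog 45° ↑ +45°: 210 + 45 = 255°
triadic ↑ +120°: 255 + 120 = 375 → 375 − 360 = 15°
square ↑ +90°: 15 + 90 = 105°
analog 41° ↓ −41°: 105 − 41 = 64°

64°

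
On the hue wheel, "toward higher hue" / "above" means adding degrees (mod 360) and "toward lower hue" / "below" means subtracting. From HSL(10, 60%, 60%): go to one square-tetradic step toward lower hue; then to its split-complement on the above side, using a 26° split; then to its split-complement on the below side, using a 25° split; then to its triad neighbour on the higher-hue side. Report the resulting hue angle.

square ↓ −90°: 10 − 90 = -80 → -80 + 360 = 280°
split-comp 26° ↑ +206°: 280 + 206 = 486 → 486 − 360 = 126°
split-comp 25° ↓ +155°: 126 + 155 = 281°
triadic ↑ +120°: 281 + 120 = 401 → 401 − 360 = 41°

41°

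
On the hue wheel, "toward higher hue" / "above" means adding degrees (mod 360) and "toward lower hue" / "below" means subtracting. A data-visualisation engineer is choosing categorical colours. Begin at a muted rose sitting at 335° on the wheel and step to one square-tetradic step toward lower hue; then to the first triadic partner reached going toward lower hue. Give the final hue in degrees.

−90° (square ↓): 335 − 90 = 245°
−120° (triadic ↓): 245 − 120 = 125°

125°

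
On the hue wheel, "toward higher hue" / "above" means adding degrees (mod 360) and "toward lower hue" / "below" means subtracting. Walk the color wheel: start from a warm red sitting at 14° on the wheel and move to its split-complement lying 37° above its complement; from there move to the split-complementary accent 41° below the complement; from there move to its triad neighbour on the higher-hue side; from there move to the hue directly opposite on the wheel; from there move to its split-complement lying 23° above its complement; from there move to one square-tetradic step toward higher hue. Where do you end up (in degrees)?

243°

+217° (split-comp 37° ↑): 14 + 217 = 231°
+139° (split-comp 41° ↓): 231 + 139 = 370 → 370 − 360 = 10°
+120° (triadic ↑): 10 + 120 = 130°
+180° (complement): 130 + 180 = 310°
+203° (split-comp 23° ↑): 310 + 203 = 513 → 513 − 360 = 153°
+90° (square ↑): 153 + 90 = 243°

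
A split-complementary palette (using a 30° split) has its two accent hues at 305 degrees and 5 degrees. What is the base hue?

155°

The accents sit 30° either side of the complement, so the complement is their short-arc midpoint on the wheel.
Short-arc midpoint of 305° and 5°: 335°.
Base is 180° from the complement: 335 − 180 = 155°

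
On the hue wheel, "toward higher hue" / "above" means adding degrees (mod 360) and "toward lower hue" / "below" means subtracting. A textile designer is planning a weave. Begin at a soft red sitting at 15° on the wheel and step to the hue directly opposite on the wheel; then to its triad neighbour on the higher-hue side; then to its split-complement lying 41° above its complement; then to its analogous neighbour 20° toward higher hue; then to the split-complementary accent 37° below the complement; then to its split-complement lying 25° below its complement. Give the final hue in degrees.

134°

complement +180°: 15 + 180 = 195°
triadic ↑ +120°: 195 + 120 = 315°
split-comp 41° ↑ +221°: 315 + 221 = 536 → 536 − 360 = 176°
analog 20° ↑ +20°: 176 + 20 = 196°
split-comp 37° ↓ +143°: 196 + 143 = 339°
split-comp 25° ↓ +155°: 339 + 155 = 494 → 494 − 360 = 134°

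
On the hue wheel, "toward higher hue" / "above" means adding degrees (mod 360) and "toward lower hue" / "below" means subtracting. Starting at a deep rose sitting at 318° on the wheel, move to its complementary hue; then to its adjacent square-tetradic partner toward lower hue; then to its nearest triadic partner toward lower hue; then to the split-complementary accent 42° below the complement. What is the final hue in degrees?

+180° (complement): 318 + 180 = 498 → 498 − 360 = 138°
−90° (square ↓): 138 − 90 = 48°
−120° (triadic ↓): 48 − 120 = -72 → -72 + 360 = 288°
+138° (split-comp 42° ↓): 288 + 138 = 426 → 426 − 360 = 66°

66°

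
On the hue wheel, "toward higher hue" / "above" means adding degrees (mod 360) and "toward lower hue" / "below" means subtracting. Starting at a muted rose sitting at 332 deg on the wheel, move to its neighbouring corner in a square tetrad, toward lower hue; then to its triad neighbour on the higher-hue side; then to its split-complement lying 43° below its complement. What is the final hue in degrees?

332 − 90 = 242°   (square ↓)
242 + 120 = 362 → 362 − 360 = 2°   (triadic ↑)
2 + 137 = 139°   (split-comp 43° ↓)

139°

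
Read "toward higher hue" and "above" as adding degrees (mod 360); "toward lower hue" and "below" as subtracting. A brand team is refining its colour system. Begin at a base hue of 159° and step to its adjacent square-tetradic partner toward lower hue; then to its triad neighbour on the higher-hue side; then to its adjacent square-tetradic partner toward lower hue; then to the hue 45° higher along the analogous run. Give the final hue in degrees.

144°

square ↓ −90°: 159 − 90 = 69°
triadic ↑ +120°: 69 + 120 = 189°
square ↓ −90°: 189 − 90 = 99°
analog 45° ↑ +45°: 99 + 45 = 144°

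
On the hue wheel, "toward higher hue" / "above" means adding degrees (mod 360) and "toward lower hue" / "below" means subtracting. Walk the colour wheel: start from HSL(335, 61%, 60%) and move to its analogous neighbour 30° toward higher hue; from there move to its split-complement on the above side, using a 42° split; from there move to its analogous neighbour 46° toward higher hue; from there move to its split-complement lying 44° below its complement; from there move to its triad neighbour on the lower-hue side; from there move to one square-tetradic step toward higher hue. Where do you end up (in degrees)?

335 + 30 = 365 → 365 − 360 = 5°   (analog 30° ↑)
5 + 222 = 227°   (split-comp 42° ↑)
227 + 46 = 273°   (analog 46° ↑)
273 + 136 = 409 → 409 − 360 = 49°   (split-comp 44° ↓)
49 − 120 = -71 → -71 + 360 = 289°   (triadic ↓)
289 + 90 = 379 → 379 − 360 = 19°   (square ↑)

19°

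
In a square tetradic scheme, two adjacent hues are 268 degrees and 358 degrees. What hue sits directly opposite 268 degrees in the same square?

88°

A square tetradic scheme places four hues 90° apart; opposite corners are 180° apart.
268 + 180 = 448 → 448 − 360 = 88°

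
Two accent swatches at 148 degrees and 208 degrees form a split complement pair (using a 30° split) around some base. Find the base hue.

358°

The accents sit 30° either side of the complement, so the complement is their short-arc midpoint on the wheel.
Short-arc midpoint of 148° and 208°: 178°.
Base is 180° from the complement: 178 − 180 = -2 → -2 + 360 = 358°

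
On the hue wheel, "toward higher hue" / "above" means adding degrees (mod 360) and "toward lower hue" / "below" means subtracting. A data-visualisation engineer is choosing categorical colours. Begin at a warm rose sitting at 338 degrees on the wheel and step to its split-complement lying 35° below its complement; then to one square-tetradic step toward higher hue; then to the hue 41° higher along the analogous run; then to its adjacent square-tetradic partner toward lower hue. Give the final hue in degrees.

338 + 145 = 483 → 483 − 360 = 123°   (split-comp 35° ↓)
123 + 90 = 213°   (square ↑)
213 + 41 = 254°   (analog 41° ↑)
254 − 90 = 164°   (square ↓)

164°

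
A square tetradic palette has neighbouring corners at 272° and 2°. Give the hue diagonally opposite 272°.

92°

A square tetradic scheme places four hues 90° apart; opposite corners are 180° apart.
272 + 180 = 452 → 452 − 360 = 92°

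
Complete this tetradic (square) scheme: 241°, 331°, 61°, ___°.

151°

A square tetradic scheme places four hues every 90°.
The full set through 61° is {61°, 151°, 241°, 331°}.
Given {61°, 241°, 331°}, the missing hue is 151°.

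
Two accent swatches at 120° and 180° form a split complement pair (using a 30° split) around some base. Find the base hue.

The accents sit 30° either side of the complement, so the complement is their short-arc midpoint on the wheel.
Short-arc midpoint of 120° and 180°: 150°.
Base is 180° from the complement: 150 − 180 = -30 → -30 + 360 = 330°

330°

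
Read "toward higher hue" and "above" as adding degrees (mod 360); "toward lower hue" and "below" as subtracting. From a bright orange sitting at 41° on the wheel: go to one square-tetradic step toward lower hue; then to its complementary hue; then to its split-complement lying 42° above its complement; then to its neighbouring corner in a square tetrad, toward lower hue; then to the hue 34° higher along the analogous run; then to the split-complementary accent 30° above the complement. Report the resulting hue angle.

147°

square ↓ −90°: 41 − 90 = -49 → -49 + 360 = 311°
complement +180°: 311 + 180 = 491 → 491 − 360 = 131°
split-comp 42° ↑ +222°: 131 + 222 = 353°
square ↓ −90°: 353 − 90 = 263°
analog 34° ↑ +34°: 263 + 34 = 297°
split-comp 30° ↑ +210°: 297 + 210 = 507 → 507 − 360 = 147°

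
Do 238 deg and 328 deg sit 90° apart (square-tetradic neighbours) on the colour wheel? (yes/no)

Angular distance: |238 − 328| = 90 = 90°.
90° apart (square-tetradic neighbours) requires 90°.

yes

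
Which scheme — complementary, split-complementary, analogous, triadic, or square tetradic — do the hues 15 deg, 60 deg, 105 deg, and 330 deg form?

Sort the hues: 15°, 60°, 105°, 330°.
Successive gaps around the wheel: 45°, 45°, 225°, 45°.
A run of hues at equal small steps (45°) with one large closing gap is an analogous group.

analogous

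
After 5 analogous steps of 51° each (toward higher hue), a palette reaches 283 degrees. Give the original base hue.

5 steps of 51° (toward higher hue) give a net shift of +255°.
Start = end − shift: 283 − 255 = 28°

28°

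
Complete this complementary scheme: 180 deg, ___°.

The complement sits 180° across the wheel.
The full set through 180° is {0°, 180°}.
Given {180°}, the missing hue is 0°.

0°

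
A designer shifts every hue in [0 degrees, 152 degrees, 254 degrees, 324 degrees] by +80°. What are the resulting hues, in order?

0 + 80 = 80°
152 + 80 = 232°
254 + 80 = 334°
324 + 80 = 404 → 404 − 360 = 44°

80°, 232°, 334°, 44°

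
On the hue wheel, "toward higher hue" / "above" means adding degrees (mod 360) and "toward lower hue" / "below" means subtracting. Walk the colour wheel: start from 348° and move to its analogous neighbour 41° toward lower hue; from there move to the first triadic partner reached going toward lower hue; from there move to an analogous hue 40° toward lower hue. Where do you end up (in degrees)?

analog 41° ↓ −41°: 348 − 41 = 307°
triadic ↓ −120°: 307 − 120 = 187°
analog 40° ↓ −40°: 187 − 40 = 147°

147°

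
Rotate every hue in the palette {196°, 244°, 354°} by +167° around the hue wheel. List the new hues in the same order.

3°, 51°, 161°

196 + 167 = 363 → 363 − 360 = 3°
244 + 167 = 411 → 411 − 360 = 51°
354 + 167 = 521 → 521 − 360 = 161°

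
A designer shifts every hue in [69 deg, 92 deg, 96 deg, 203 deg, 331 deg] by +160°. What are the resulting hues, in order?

69 + 160 = 229°
92 + 160 = 252°
96 + 160 = 256°
203 + 160 = 363 → 363 − 360 = 3°
331 + 160 = 491 → 491 − 360 = 131°

229°, 252°, 256°, 3°, 131°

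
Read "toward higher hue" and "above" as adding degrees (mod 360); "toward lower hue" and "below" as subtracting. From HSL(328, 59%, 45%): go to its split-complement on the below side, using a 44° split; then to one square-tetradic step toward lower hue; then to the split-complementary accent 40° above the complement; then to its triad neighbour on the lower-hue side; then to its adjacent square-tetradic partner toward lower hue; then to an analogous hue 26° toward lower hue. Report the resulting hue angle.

358°

+136° (split-comp 44° ↓): 328 + 136 = 464 → 464 − 360 = 104°
−90° (square ↓): 104 − 90 = 14°
+220° (split-comp 40° ↑): 14 + 220 = 234°
−120° (triadic ↓): 234 − 120 = 114°
−90° (square ↓): 114 − 90 = 24°
−26° (analog 26° ↓): 24 − 26 = -2 → -2 + 360 = 358°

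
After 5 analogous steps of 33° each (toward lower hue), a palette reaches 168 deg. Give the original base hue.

333°

5 steps of 33° (toward lower hue) give a net shift of −165°.
Start = end − shift: 168 + 165 = 333°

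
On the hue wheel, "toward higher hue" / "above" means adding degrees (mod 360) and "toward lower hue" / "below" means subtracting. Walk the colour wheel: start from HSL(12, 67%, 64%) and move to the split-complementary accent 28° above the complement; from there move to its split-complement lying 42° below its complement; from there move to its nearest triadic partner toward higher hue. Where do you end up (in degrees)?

12 + 208 = 220°   (split-comp 28° ↑)
220 + 138 = 358°   (split-comp 42° ↓)
358 + 120 = 478 → 478 − 360 = 118°   (triadic ↑)

118°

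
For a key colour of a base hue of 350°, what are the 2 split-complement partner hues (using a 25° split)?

145° and 195°

Split-complementary hues sit 25° either side of the complement.
Complement of 350°: 350 + 180 = 530 → 530 − 360 = 170°
170 − 25 = 145°
170 + 25 = 195°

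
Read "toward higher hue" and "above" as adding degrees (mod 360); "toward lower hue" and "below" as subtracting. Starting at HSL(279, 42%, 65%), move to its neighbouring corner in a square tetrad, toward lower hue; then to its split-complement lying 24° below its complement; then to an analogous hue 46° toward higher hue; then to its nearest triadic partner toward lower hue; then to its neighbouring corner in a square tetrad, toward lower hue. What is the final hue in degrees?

−90° (square ↓): 279 − 90 = 189°
+156° (split-comp 24° ↓): 189 + 156 = 345°
+46° (analog 46° ↑): 345 + 46 = 391 → 391 − 360 = 31°
−120° (triadic ↓): 31 − 120 = -89 → -89 + 360 = 271°
−90° (square ↓): 271 − 90 = 181°

181°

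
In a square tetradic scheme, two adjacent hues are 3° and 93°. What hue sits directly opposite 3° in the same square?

A square tetradic scheme places four hues 90° apart; opposite corners are 180° apart.
3 + 180 = 183°

183°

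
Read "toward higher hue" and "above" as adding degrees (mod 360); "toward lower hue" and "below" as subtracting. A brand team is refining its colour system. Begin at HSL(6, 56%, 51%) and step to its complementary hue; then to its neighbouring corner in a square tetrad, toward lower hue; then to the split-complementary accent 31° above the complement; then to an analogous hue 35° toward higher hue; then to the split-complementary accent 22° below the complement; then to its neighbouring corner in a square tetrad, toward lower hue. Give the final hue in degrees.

complement +180°: 6 + 180 = 186°
square ↓ −90°: 186 − 90 = 96°
split-comp 31° ↑ +211°: 96 + 211 = 307°
analog 35° ↑ +35°: 307 + 35 = 342°
split-comp 22° ↓ +158°: 342 + 158 = 500 → 500 − 360 = 140°
square ↓ −90°: 140 − 90 = 50°

50°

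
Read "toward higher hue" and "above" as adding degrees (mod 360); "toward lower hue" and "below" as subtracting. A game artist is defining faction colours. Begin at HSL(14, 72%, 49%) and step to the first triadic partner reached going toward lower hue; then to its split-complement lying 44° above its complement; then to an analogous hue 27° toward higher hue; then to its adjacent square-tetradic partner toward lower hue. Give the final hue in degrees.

55°

triadic ↓ −120°: 14 − 120 = -106 → -106 + 360 = 254°
split-comp 44° ↑ +224°: 254 + 224 = 478 → 478 − 360 = 118°
analog 27° ↑ +27°: 118 + 27 = 145°
square ↓ −90°: 145 − 90 = 55°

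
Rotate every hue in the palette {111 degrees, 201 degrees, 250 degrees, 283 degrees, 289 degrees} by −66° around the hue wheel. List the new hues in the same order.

45°, 135°, 184°, 217°, 223°

111 − 66 = 45°
201 − 66 = 135°
250 − 66 = 184°
283 − 66 = 217°
289 − 66 = 223°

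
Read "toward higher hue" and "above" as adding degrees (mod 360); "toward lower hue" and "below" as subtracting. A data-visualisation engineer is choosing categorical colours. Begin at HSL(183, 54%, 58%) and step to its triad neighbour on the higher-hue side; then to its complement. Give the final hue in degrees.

triadic ↑ +120°: 183 + 120 = 303°
complement +180°: 303 + 180 = 483 → 483 − 360 = 123°

123°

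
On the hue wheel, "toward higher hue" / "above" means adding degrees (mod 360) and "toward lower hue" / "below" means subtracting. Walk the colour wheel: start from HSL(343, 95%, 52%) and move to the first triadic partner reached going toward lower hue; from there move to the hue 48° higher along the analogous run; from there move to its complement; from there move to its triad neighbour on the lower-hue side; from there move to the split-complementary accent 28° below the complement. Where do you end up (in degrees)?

343 − 120 = 223°   (triadic ↓)
223 + 48 = 271°   (analog 48° ↑)
271 + 180 = 451 → 451 − 360 = 91°   (complement)
91 − 120 = -29 → -29 + 360 = 331°   (triadic ↓)
331 + 152 = 483 → 483 − 360 = 123°   (split-comp 28° ↓)

123°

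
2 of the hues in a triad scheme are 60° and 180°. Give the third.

300°

A triad places three hues 120° apart.
The full set through 60° is {60°, 180°, 300°}.
Given {60°, 180°}, the missing hue is 300°.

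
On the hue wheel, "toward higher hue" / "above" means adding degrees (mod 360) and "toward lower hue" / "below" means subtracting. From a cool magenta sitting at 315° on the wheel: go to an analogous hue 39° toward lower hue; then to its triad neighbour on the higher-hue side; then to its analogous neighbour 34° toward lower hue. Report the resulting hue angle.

2°

315 − 39 = 276°   (analog 39° ↓)
276 + 120 = 396 → 396 − 360 = 36°   (triadic ↑)
36 − 34 = 2°   (analog 34° ↓)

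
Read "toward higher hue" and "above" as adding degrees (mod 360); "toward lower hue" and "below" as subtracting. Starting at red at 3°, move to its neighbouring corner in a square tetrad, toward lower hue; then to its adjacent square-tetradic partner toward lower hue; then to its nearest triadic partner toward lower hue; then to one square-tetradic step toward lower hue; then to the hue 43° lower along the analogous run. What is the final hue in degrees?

−90° (square ↓): 3 − 90 = -87 → -87 + 360 = 273°
−90° (square ↓): 273 − 90 = 183°
−120° (triadic ↓): 183 − 120 = 63°
−90° (square ↓): 63 − 90 = -27 → -27 + 360 = 333°
−43° (analog 43° ↓): 333 − 43 = 290°

290°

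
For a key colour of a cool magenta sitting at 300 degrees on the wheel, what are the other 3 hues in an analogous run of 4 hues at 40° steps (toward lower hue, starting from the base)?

Analogous hues sit every 40° along the wheel.
300 − 40 = 260°
300 − 80 = 220°
300 − 120 = 180°

260°, 220°, and 180°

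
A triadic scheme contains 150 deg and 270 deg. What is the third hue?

A triad spaces three hues 120° apart.
The full set is {30°, 150°, 270°}.

30°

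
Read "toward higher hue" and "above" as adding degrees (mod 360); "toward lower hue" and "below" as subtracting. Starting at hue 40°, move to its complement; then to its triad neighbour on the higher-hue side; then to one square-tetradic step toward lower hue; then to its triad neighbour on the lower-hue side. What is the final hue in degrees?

+180° (complement): 40 + 180 = 220°
+120° (triadic ↑): 220 + 120 = 340°
−90° (square ↓): 340 − 90 = 250°
−120° (triadic ↓): 250 − 120 = 130°

130°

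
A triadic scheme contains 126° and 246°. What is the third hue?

6°

A triad spaces three hues 120° apart.
The full set is {6°, 126°, 246°}.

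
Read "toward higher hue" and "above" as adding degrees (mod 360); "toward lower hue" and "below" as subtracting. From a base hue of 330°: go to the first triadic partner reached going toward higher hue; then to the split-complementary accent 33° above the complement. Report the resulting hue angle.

303°

330 + 120 = 450 → 450 − 360 = 90°   (triadic ↑)
90 + 213 = 303°   (split-comp 33° ↑)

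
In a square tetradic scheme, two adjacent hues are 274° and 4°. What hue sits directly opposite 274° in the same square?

94°

A square tetradic scheme places four hues 90° apart; opposite corners are 180° apart.
274 + 180 = 454 → 454 − 360 = 94°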